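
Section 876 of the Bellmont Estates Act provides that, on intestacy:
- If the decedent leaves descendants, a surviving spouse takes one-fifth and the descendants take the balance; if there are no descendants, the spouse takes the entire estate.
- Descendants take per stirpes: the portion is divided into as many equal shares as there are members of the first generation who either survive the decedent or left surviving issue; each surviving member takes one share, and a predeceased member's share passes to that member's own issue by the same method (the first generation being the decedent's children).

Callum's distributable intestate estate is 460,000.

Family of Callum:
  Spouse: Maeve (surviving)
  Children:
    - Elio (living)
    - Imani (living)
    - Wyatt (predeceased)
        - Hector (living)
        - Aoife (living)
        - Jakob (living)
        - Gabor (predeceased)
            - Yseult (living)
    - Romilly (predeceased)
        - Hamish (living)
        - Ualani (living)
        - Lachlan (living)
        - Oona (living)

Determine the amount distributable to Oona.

Maeve takes one-fifth of 460,000 = 92,000. The remaining 368,000 passes to the descendants.
The descendants' portion (368,000) is divided into 4 shares of 92,000: Elio and Imani each take 92,000; Wyatt's 92,000 share passes to Wyatt's issue; Romilly's 92,000 share passes to Romilly's issue.
Wyatt's share (92,000) is divided into 4 shares of 23,000: Hector, Aoife, and Jakob each take 23,000; Gabor's 23,000 share passes to Gabor's issue.
Gabor's share (23,000) passes entirely to Yseult.
Romilly's share (92,000) is divided into 4 shares of 23,000: Hamish, Ualani, Lachlan, and Oona each take 23,000.

Oona receives 23,000.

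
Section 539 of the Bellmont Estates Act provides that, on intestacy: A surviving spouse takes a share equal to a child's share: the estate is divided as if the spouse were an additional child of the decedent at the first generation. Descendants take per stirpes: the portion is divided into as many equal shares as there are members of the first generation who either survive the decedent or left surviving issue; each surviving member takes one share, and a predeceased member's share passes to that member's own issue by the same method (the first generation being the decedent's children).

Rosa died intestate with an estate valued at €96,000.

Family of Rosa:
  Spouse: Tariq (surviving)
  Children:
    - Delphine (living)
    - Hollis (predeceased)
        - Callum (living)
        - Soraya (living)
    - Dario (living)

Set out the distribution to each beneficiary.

Tariq: €24,000; Delphine: €24,000; Callum: €12,000; Soraya: €12,000; Dario: €24,000

The spouse counts as an additional share at the children's level, so there are 4 primary shares of €24,000. Tariq takes one such share (€24,000).
The children's combined portion (€72,000) is divided into 3 shares of €24,000: Delphine and Dario each take €24,000; Hollis's €24,000 share passes to Hollis's issue.
Hollis's share (€24,000) is divided into 2 shares of €12,000: Callum and Soraya each take €12,000.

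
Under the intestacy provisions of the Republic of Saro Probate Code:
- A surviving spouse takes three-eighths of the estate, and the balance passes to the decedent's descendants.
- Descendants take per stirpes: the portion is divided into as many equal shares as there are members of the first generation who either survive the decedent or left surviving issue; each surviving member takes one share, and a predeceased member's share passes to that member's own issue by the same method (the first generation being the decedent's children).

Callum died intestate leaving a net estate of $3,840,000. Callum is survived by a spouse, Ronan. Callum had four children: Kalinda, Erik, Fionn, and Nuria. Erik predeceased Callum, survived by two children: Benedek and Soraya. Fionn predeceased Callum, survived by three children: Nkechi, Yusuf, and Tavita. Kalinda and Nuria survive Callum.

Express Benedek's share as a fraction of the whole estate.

Ronan takes three-eighths of $3,840,000 = $1,440,000. The remaining $2,400,000 passes to the descendants.
The descendants' portion ($2,400,000) is divided into 4 shares of $600,000: Kalinda and Nuria each take $600,000; Erik's $600,000 share passes to Erik's issue; Fionn's $600,000 share passes to Fionn's issue.
Erik's share ($600,000) is divided into 2 shares of $300,000: Benedek and Soraya each take $300,000.
Fionn's share ($600,000) is divided into 3 shares of $200,000: Nkechi, Yusuf, and Tavita each take $200,000.

Benedek receives 5/64 of the estate.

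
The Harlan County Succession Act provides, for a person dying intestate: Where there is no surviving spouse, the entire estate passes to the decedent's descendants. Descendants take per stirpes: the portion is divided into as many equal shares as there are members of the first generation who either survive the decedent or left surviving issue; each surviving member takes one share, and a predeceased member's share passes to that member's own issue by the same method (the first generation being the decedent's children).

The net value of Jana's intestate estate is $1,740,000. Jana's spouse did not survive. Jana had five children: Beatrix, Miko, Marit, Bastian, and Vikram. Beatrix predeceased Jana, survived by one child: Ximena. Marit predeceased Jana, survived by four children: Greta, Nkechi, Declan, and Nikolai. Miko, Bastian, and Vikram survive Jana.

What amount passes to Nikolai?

Nikolai receives $87,000.

The entire $1,740,000 passes to the descendants.
That amount ($1,740,000) is divided into 5 shares of $348,000: Miko, Bastian, and Vikram each take $348,000; Beatrix's $348,000 share passes to Beatrix's issue; Marit's $348,000 share passes to Marit's issue.
Beatrix's share ($348,000) passes entirely to Ximena.
Marit's share ($348,000) is divided into 4 shares of $87,000: Greta, Nkechi, Declan, and Nikolai each take $87,000.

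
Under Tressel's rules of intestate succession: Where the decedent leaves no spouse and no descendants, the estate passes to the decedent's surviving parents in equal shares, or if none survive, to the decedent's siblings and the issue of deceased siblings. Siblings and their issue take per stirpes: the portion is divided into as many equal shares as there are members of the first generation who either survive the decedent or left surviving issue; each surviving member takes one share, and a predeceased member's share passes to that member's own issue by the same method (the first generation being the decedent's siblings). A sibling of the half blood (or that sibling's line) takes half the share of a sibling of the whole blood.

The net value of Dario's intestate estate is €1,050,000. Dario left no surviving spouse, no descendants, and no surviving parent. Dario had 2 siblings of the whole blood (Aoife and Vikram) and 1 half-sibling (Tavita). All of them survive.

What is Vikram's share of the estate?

Vikram receives €420,000.

The entire €1,050,000 passes to the siblings and their issue.
Counting each half-blood sibling's line as half a unit, there are 5/2 units in €1,050,000, so one unit is €420,000. Whole-blood lines (Aoife and Vikram) take €420,000 each; half-blood lines (Tavita) take €210,000 each.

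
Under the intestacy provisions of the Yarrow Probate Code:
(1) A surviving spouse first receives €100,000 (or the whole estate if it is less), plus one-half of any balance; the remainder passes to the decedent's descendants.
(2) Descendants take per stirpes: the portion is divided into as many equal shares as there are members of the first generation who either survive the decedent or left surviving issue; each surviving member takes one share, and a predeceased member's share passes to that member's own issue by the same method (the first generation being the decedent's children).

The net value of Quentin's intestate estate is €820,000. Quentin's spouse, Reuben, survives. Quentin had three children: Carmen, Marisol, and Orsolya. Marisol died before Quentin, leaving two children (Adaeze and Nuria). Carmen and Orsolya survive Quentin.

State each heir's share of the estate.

Reuben first takes €100,000, leaving a balance of €720,000. Reuben then takes one-half of the balance (€360,000), for a total of €460,000. The remaining €360,000 passes to the descendants.
The descendants' portion (€360,000) is divided into 3 shares of €120,000: Carmen and Orsolya each take €120,000; Marisol's €120,000 share passes to Marisol's issue.
Marisol's share (€120,000) is divided into 2 shares of €60,000: Adaeze and Nuria each take €60,000.

Reuben: €460,000; Carmen: €120,000; Adaeze: €60,000; Nuria: €60,000; Orsolya: €120,000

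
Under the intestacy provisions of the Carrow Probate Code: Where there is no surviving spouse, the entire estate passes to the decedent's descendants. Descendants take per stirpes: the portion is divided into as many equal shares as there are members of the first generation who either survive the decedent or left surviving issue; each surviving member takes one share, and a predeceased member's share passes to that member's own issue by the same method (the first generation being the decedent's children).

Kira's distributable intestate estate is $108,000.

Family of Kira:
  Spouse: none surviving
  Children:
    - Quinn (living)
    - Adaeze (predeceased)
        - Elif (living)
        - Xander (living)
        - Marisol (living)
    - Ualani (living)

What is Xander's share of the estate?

Xander receives $12,000.

The entire $108,000 passes to the descendants.
That amount ($108,000) is divided into 3 shares of $36,000: Quinn and Ualani each take $36,000; Adaeze's $36,000 share passes to Adaeze's issue.
Adaeze's share ($36,000) is divided into 3 shares of $12,000: Elif, Xander, and Marisol each take $12,000.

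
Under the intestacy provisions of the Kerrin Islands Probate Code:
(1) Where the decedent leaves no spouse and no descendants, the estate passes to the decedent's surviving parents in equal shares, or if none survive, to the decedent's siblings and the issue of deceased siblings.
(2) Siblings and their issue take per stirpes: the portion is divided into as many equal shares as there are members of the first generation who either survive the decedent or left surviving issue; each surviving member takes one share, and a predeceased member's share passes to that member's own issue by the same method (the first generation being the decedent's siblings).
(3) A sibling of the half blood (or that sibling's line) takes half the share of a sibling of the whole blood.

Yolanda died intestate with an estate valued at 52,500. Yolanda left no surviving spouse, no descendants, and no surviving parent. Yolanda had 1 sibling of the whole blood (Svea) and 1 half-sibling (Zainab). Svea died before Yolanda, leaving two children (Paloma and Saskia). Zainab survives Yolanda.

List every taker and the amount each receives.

The entire 52,500 passes to the siblings and their issue.
Counting each half-blood sibling's line as half a unit, there are 3/2 units in 52,500, so one unit is 35,000. Whole-blood lines (Svea) take 35,000 each; half-blood lines (Zainab) take 17,500 each.
Svea's share (35,000) is divided into 2 shares of 17,500: Paloma and Saskia each take 17,500.

Paloma: 17,500; Saskia: 17,500; Zainab: 17,500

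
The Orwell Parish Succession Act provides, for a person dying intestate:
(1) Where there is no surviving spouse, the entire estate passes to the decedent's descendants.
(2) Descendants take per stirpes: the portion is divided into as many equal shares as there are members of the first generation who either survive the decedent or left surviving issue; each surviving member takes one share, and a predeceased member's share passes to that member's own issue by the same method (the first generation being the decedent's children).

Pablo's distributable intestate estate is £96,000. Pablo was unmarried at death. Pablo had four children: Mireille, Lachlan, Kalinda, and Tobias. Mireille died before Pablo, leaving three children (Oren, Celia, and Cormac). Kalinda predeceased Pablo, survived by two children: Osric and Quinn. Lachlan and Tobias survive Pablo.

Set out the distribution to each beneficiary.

The entire £96,000 passes to the descendants.
That amount (£96,000) is divided into 4 shares of £24,000: Lachlan and Tobias each take £24,000; Mireille's £24,000 share passes to Mireille's issue; Kalinda's £24,000 share passes to Kalinda's issue.
Mireille's share (£24,000) is divided into 3 shares of £8,000: Oren, Celia, and Cormac each take £8,000.
Kalinda's share (£24,000) is divided into 2 shares of £12,000: Osric and Quinn each take £12,000.

Oren: £8,000; Celia: £8,000; Cormac: £8,000; Lachlan: £24,000; Osric: £12,000; Quinn: £12,000; Tobias: £24,000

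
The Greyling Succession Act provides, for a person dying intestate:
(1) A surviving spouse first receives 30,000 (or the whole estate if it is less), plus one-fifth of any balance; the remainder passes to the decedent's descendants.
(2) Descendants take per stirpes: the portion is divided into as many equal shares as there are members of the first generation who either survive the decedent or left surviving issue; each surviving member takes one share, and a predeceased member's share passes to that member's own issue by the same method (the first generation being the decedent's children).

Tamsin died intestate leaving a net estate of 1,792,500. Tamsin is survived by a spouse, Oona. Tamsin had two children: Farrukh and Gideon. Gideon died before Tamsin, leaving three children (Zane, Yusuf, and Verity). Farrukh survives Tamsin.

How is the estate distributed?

Oona first takes 30,000, leaving a balance of 1,762,500. Oona then takes one-fifth of the balance (352,500), for a total of 382,500. The remaining 1,410,000 passes to the descendants.
The descendants' portion (1,410,000) is divided into 2 shares of 705,000: Farrukh takes 705,000; Gideon's 705,000 share passes to Gideon's issue.
Gideon's share (705,000) is divided into 3 shares of 235,000: Zane, Yusuf, and Verity each take 235,000.

Oona: 382,500; Farrukh: 705,000; Zane: 235,000; Yusuf: 235,000; Verity: 235,000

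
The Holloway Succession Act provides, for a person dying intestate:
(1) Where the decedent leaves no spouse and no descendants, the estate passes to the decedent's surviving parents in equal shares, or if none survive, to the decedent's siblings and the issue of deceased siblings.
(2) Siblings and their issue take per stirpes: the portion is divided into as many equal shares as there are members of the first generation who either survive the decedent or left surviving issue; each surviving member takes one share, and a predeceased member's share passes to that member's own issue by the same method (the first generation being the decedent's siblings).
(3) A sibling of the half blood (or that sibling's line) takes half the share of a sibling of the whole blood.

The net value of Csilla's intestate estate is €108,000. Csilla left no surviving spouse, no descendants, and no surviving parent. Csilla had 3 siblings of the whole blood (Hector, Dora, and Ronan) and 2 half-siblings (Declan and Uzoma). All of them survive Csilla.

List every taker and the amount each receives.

The entire €108,000 passes to the siblings and their issue.
Counting each half-blood sibling's line as half a unit, there are 4 units in €108,000, so one unit is €27,000. Whole-blood lines (Hector, Dora, and Ronan) take €27,000 each; half-blood lines (Declan and Uzoma) take €13,500 each.

Hector: €27,000; Declan: €13,500; Dora: €27,000; Uzoma: €13,500; Ronan: €27,000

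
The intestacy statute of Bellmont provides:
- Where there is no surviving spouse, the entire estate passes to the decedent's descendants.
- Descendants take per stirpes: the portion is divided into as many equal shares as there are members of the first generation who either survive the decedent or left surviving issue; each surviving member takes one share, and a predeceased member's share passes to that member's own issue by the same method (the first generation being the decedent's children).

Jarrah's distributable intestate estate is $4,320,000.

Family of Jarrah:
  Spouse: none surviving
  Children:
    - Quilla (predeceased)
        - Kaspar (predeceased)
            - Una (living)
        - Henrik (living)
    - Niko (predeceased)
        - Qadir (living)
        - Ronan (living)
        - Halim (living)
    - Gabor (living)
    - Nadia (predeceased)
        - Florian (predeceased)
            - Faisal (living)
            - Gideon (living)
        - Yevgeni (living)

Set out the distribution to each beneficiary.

The entire $4,320,000 passes to the descendants.
That amount ($4,320,000) is divided into 4 shares of $1,080,000: Gabor takes $1,080,000; Quilla's $1,080,000 share passes to Quilla's issue; Niko's $1,080,000 share passes to Niko's issue; Nadia's $1,080,000 share passes to Nadia's issue.
Quilla's share ($1,080,000) is divided into 2 shares of $540,000: Henrik takes $540,000; Kaspar's $540,000 share passes to Kaspar's issue.
Kaspar's share ($540,000) passes entirely to Una.
Niko's share ($1,080,000) is divided into 3 shares of $360,000: Qadir, Ronan, and Halim each take $360,000.
Nadia's share ($1,080,000) is divided into 2 shares of $540,000: Yevgeni takes $540,000; Florian's $540,000 share passes to Florian's issue.
Florian's share ($540,000) is divided into 2 shares of $270,000: Faisal and Gideon each take $270,000.

Una: $540,000; Henrik: $540,000; Qadir: $360,000; Ronan: $360,000; Halim: $360,000; Gabor: $1,080,000; Faisal: $270,000; Gideon: $270,000; Yevgeni: $540,000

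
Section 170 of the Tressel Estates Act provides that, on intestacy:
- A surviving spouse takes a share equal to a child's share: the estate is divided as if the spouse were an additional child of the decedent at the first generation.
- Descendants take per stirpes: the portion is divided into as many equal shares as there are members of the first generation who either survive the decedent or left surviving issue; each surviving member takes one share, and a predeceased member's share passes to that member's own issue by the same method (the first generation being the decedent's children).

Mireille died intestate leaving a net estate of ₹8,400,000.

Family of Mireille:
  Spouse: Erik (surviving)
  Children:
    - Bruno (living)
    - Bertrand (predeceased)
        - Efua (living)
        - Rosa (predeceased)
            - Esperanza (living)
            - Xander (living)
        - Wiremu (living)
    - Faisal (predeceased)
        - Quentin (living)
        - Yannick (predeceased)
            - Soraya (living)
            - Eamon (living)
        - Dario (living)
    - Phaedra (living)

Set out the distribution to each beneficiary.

The spouse counts as an additional share at the children's level, so there are 5 primary shares of ₹1,680,000. Erik takes one such share (₹1,680,000).
The children's combined portion (₹6,720,000) is divided into 4 shares of ₹1,680,000: Bruno and Phaedra each take ₹1,680,000; Bertrand's ₹1,680,000 share passes to Bertrand's issue; Faisal's ₹1,680,000 share passes to Faisal's issue.
Bertrand's share (₹1,680,000) is divided into 3 shares of ₹560,000: Efua and Wiremu each take ₹560,000; Rosa's ₹560,000 share passes to Rosa's issue.
Rosa's share (₹560,000) is divided into 2 shares of ₹280,000: Esperanza and Xander each take ₹280,000.
Faisal's share (₹1,680,000) is divided into 3 shares of ₹560,000: Quentin and Dario each take ₹560,000; Yannick's ₹560,000 share passes to Yannick's issue.
Yannick's share (₹560,000) is divided into 2 shares of ₹280,000: Soraya and Eamon each take ₹280,000.

Erik: ₹1,680,000; Bruno: ₹1,680,000; Efua: ₹560,000; Esperanza: ₹280,000; Xander: ₹280,000; Wiremu: ₹560,000; Quentin: ₹560,000; Soraya: ₹280,000; Eamon: ₹280,000; Dario: ₹560,000; Phaedra: ₹1,680,000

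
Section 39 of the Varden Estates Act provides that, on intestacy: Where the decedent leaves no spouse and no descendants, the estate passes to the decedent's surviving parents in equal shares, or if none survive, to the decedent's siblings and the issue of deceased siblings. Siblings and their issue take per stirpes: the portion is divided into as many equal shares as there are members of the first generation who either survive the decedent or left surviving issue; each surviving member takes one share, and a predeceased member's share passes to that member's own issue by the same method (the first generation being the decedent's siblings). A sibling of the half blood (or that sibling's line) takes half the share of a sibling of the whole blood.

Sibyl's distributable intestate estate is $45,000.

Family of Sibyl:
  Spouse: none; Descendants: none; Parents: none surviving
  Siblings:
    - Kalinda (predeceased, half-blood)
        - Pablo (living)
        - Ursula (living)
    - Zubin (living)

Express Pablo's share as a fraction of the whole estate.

The entire $45,000 passes to the siblings and their issue.
Counting each half-blood sibling's line as half a unit, there are 3/2 units in $45,000, so one unit is $30,000. Whole-blood lines (Zubin) take $30,000 each; half-blood lines (Kalinda) take $15,000 each.
Kalinda's share ($15,000) is divided into 2 shares of $7,500: Pablo and Ursula each take $7,500.

Pablo receives 1/6 of the estate.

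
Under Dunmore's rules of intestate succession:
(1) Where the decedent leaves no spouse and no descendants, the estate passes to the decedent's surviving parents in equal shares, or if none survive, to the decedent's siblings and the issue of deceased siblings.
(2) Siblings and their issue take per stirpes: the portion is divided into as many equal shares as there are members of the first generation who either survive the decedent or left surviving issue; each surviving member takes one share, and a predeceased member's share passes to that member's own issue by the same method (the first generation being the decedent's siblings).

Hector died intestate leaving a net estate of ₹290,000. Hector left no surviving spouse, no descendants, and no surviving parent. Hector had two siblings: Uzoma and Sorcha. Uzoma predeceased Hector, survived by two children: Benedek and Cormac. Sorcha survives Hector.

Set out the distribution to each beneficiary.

The entire ₹290,000 passes to the siblings and their issue.
That amount (₹290,000) is divided into 2 shares of ₹145,000: Sorcha takes ₹145,000; Uzoma's ₹145,000 share passes to Uzoma's issue.
Uzoma's share (₹145,000) is divided into 2 shares of ₹72,500: Benedek and Cormac each take ₹72,500.

Benedek: ₹72,500; Cormac: ₹72,500; Sorcha: ₹145,000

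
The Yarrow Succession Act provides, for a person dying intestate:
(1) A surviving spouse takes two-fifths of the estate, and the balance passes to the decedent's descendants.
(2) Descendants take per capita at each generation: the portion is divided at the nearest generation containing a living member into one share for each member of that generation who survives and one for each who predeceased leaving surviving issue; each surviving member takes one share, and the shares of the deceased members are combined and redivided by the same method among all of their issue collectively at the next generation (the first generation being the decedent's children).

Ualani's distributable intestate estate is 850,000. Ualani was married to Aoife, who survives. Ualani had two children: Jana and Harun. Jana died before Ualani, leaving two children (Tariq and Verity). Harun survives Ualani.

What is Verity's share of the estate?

Verity receives 127,500.

Aoife takes two-fifths of 850,000 = 340,000. The remaining 510,000 passes to the descendants.
The descendants' portion (510,000) is divided at the children's generation into 2 shares of 255,000. Harun takes 255,000. The remaining share for the deceased Jana (255,000) is carried to the next generation.
That pool (255,000) is divided at the grandchildren's generation equally among Tariq and Verity: 127,500 each.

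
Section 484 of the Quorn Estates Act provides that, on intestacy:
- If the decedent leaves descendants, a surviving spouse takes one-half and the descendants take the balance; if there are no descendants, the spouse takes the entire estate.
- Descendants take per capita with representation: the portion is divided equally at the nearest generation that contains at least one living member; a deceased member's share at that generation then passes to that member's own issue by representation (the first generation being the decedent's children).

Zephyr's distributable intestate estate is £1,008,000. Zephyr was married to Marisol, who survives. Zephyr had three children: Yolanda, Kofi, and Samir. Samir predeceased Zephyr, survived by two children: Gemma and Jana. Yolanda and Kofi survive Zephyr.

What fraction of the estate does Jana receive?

Marisol takes one-half of £1,008,000 = £504,000. The remaining £504,000 passes to the descendants.
The descendants' portion (£504,000) is divided into 3 shares of £168,000: Yolanda and Kofi each take £168,000; Samir's £168,000 share passes to Samir's issue.
Samir's share (£168,000) is divided into 2 shares of £84,000: Gemma and Jana each take £84,000.

Jana receives 1/12 of the estate.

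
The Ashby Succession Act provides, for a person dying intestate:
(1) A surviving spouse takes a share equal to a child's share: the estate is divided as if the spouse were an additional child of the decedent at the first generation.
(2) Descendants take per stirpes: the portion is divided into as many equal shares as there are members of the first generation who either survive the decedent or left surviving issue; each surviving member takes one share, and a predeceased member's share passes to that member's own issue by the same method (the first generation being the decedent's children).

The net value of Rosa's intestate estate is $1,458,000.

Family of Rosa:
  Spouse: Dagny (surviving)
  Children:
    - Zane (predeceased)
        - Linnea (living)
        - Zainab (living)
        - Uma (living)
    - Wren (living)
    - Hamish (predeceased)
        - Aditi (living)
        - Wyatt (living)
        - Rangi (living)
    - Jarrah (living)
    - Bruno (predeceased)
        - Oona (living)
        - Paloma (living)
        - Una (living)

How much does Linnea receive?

The spouse counts as an additional share at the children's level, so there are 6 primary shares of $243,000. Dagny takes one such share ($243,000).
The children's combined portion ($1,215,000) is divided into 5 shares of $243,000: Wren and Jarrah each take $243,000; Zane's $243,000 share passes to Zane's issue; Hamish's $243,000 share passes to Hamish's issue; Bruno's $243,000 share passes to Bruno's issue.
Zane's share ($243,000) is divided into 3 shares of $81,000: Linnea, Zainab, and Uma each take $81,000.
Hamish's share ($243,000) is divided into 3 shares of $81,000: Aditi, Wyatt, and Rangi each take $81,000.
Bruno's share ($243,000) is divided into 3 shares of $81,000: Oona, Paloma, and Una each take $81,000.

Linnea receives $81,000.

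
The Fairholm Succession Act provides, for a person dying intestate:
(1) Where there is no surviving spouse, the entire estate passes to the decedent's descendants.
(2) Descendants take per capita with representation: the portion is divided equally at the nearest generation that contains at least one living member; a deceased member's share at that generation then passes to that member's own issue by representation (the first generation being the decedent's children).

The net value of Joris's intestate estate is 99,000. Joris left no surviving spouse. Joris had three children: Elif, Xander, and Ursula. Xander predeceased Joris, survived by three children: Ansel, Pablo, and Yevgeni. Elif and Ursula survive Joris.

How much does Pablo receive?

Pablo receives 11,000.

The entire 99,000 passes to the descendants.
That amount (99,000) is divided into 3 shares of 33,000: Elif and Ursula each take 33,000; Xander's 33,000 share passes to Xander's issue.
Xander's share (33,000) is divided into 3 shares of 11,000: Ansel, Pablo, and Yevgeni each take 11,000.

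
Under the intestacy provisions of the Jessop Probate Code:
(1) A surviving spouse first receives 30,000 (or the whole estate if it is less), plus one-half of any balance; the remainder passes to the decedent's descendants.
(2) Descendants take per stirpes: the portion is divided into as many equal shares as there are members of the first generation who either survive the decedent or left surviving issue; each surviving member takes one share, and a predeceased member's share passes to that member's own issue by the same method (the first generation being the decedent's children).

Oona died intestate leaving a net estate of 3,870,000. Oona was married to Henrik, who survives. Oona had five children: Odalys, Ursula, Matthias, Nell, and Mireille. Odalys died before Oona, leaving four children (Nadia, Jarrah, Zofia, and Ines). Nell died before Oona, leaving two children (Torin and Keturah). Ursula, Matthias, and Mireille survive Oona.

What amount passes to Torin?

Henrik first takes 30,000, leaving a balance of 3,840,000. Henrik then takes one-half of the balance (1,920,000), for a total of 1,950,000. The remaining 1,920,000 passes to the descendants.
The descendants' portion (1,920,000) is divided into 5 shares of 384,000: Ursula, Matthias, and Mireille each take 384,000; Odalys's 384,000 share passes to Odalys's issue; Nell's 384,000 share passes to Nell's issue.
Odalys's share (384,000) is divided into 4 shares of 96,000: Nadia, Jarrah, Zofia, and Ines each take 96,000.
Nell's share (384,000) is divided into 2 shares of 192,000: Torin and Keturah each take 192,000.

Torin receives 192,000.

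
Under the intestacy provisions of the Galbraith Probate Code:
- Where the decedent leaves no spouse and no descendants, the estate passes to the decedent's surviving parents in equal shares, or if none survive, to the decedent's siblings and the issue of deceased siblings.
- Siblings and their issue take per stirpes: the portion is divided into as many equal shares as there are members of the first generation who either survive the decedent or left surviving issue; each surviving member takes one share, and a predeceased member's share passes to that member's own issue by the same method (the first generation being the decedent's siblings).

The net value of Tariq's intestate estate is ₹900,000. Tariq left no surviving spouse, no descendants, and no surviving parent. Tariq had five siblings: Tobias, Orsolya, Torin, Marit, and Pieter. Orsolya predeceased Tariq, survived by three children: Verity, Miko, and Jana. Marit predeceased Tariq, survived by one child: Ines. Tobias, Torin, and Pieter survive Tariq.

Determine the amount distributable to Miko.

The entire ₹900,000 passes to the siblings and their issue.
That amount (₹900,000) is divided into 5 shares of ₹180,000: Tobias, Torin, and Pieter each take ₹180,000; Orsolya's ₹180,000 share passes to Orsolya's issue; Marit's ₹180,000 share passes to Marit's issue.
Orsolya's share (₹180,000) is divided into 3 shares of ₹60,000: Verity, Miko, and Jana each take ₹60,000.
Marit's share (₹180,000) passes entirely to Ines.

Miko receives ₹60,000.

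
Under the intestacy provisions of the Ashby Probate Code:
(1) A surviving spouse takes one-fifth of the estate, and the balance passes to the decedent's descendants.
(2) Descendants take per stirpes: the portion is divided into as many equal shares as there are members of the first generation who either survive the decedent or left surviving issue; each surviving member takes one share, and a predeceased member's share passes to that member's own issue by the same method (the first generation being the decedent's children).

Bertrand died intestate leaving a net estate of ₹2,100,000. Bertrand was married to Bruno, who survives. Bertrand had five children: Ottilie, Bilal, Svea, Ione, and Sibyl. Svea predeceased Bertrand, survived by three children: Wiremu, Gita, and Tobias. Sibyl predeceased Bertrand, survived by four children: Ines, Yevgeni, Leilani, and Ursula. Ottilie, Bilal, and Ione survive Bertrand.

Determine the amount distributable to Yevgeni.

Bruno takes one-fifth of ₹2,100,000 = ₹420,000. The remaining ₹1,680,000 passes to the descendants.
The descendants' portion (₹1,680,000) is divided into 5 shares of ₹336,000: Ottilie, Bilal, and Ione each take ₹336,000; Svea's ₹336,000 share passes to Svea's issue; Sibyl's ₹336,000 share passes to Sibyl's issue.
Svea's share (₹336,000) is divided into 3 shares of ₹112,000: Wiremu, Gita, and Tobias each take ₹112,000.
Sibyl's share (₹336,000) is divided into 4 shares of ₹84,000: Ines, Yevgeni, Leilani, and Ursula each take ₹84,000.

Yevgeni receives ₹84,000.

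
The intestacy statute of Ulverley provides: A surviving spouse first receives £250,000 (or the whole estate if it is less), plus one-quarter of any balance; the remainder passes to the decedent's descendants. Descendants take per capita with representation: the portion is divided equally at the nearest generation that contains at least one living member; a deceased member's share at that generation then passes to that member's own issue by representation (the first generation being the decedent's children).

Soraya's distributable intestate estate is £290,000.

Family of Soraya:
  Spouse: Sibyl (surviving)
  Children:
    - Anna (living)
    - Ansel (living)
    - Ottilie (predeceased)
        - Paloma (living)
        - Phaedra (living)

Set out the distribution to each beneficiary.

Sibyl first takes £250,000, leaving a balance of £40,000. Sibyl then takes one-quarter of the balance (£10,000), for a total of £260,000. The remaining £30,000 passes to the descendants.
The descendants' portion (£30,000) is divided into 3 shares of £10,000: Anna and Ansel each take £10,000; Ottilie's £10,000 share passes to Ottilie's issue.
Ottilie's share (£10,000) is divided into 2 shares of £5,000: Paloma and Phaedra each take £5,000.

Sibyl: £260,000; Anna: £10,000; Ansel: £10,000; Paloma: £5,000; Phaedra: £5,000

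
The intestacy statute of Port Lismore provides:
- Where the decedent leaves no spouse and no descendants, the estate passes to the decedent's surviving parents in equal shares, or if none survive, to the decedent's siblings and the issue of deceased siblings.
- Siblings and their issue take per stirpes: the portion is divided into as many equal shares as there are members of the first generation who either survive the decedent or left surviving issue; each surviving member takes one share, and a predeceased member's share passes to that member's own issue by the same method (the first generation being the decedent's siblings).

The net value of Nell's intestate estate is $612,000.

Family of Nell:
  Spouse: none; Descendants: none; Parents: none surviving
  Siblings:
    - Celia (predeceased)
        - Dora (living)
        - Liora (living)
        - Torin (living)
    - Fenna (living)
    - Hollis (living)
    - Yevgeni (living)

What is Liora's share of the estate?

Liora receives $51,000.

The entire $612,000 passes to the siblings and their issue.
That amount ($612,000) is divided into 4 shares of $153,000: Fenna, Hollis, and Yevgeni each take $153,000; Celia's $153,000 share passes to Celia's issue.
Celia's share ($153,000) is divided into 3 shares of $51,000: Dora, Liora, and Torin each take $51,000.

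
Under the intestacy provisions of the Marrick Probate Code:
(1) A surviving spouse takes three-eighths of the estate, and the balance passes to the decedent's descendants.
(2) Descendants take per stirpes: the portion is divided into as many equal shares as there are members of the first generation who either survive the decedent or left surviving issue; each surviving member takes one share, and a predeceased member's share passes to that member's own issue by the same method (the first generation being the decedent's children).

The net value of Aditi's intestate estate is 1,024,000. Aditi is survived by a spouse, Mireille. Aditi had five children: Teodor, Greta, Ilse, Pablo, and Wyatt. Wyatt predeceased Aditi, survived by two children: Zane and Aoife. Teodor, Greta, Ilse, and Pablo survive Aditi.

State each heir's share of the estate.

Mireille: 384,000; Teodor: 128,000; Greta: 128,000; Ilse: 128,000; Pablo: 128,000; Zane: 64,000; Aoife: 64,000

Mireille takes three-eighths of 1,024,000 = 384,000. The remaining 640,000 passes to the descendants.
The descendants' portion (640,000) is divided into 5 shares of 128,000: Teodor, Greta, Ilse, and Pablo each take 128,000; Wyatt's 128,000 share passes to Wyatt's issue.
Wyatt's share (128,000) is divided into 2 shares of 64,000: Zane and Aoife each take 64,000.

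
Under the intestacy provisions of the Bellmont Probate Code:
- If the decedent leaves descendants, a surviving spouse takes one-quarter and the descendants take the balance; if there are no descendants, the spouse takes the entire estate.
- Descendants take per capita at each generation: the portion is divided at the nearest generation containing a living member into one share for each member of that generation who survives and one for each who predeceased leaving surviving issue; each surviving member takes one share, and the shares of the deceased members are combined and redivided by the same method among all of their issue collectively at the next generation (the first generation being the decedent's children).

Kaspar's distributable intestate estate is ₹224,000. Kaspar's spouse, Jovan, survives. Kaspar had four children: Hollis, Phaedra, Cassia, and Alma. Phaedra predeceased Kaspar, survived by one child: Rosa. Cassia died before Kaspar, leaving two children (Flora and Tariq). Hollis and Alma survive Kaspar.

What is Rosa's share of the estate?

Rosa receives ₹28,000.

Jovan takes one-quarter of ₹224,000 = ₹56,000. The remaining ₹168,000 passes to the descendants.
The descendants' portion (₹168,000) is divided at the children's generation into 4 shares of ₹42,000. Hollis and Alma each take ₹42,000. The 2 shares of the deceased (Phaedra and Cassia) are combined into a pool of ₹84,000.
That pool (₹84,000) is divided at the grandchildren's generation equally among Rosa, Flora, and Tariq: ₹28,000 each.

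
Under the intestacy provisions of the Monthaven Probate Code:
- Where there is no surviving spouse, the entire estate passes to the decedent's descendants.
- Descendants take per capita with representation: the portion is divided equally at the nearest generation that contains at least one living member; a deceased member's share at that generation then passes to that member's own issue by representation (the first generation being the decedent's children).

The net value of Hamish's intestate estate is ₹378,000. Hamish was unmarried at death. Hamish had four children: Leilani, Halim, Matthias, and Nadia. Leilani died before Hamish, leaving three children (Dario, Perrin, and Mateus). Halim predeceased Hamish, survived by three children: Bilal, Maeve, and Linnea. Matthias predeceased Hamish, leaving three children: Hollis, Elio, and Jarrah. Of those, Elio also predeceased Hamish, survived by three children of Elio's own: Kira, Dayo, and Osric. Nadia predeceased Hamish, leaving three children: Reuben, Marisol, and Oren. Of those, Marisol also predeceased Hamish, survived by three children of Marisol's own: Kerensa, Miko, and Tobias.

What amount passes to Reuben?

The entire ₹378,000 passes to the descendants.
No child survives, so the initial division is made at the grandchildren's generation.
That amount (₹378,000) is divided into 12 shares of ₹31,500: Dario, Perrin, Mateus, Bilal, Maeve, Linnea, Hollis, Jarrah, Reuben, and Oren each take ₹31,500; Elio's ₹31,500 share passes to Elio's issue; Marisol's ₹31,500 share passes to Marisol's issue.
Elio's share (₹31,500) is divided into 3 shares of ₹10,500: Kira, Dayo, and Osric each take ₹10,500.
Marisol's share (₹31,500) is divided into 3 shares of ₹10,500: Kerensa, Miko, and Tobias each take ₹10,500.

Reuben receives ₹31,500.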